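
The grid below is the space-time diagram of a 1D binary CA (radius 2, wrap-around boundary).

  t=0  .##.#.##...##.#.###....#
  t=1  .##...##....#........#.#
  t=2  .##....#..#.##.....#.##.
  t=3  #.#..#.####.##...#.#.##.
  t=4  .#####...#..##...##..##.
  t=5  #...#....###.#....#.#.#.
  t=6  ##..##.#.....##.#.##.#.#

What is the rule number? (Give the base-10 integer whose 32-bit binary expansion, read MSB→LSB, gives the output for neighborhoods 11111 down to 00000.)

  [31] ##### => .  t=4,i=3
  [30] ####. => #  t=3,i=9
  [29] ###.# => .  t=3,i=10
  [28] ###.. => .  t=0,i=18
  [27] ##.## => .  t=3,i=11
  [26] ##.#. => .  t=0,i=3
  [25] ##..# => .  t=2,i=23
  [24] ##... => .  t=0,i=8
  [23] #.### => .  t=0,i=16
  [22] #.##. => #  t=0,i=1
  [21] #.#.# => .  t=0,i=4
  [20] #.#.. => #  t=3,i=2
  [19] #..## => #  t=2,i=0
  [18] #..#. => #  t=2,i=9
  [17] #...# => .  t=0,i=9
  [16] #.... => .  t=0,i=20
  [15] .#### => .  t=3,i=8
  [14] .###. => .  t=0,i=17
  [13] .##.# => #  t=0,i=2
  [12] .##.. => #  t=0,i=7
  [11] .#.## => .  t=0,i=0
  [10] .#.#. => #  t=1,i=22
  [9] .#..# => #  t=2,i=8
  [8] .#... => #  t=1,i=13
  [7] ..### => .  t=4,i=1
  [6] ..##. => .  t=0,i=11
  [5] ..#.# => #  t=0,i=23
  [4] ..#.. => #  t=1,i=12
  [3] ...## => .  t=0,i=10
  [2] ...#. => .  t=0,i=22
  [1] ....# => #  t=0,i=21
  [0] ..... => .  t=1,i=15
  bits 01000000010111000011011100110010 = 1079785266

1079785266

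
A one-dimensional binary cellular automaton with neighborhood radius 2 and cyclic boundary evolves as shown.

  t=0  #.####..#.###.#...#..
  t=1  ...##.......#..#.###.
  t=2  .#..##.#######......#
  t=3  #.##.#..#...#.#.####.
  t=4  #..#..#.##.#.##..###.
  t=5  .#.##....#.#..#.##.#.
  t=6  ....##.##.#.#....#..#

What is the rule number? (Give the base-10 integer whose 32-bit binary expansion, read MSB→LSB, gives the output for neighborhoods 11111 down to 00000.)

1630058391

  #####|.  b31=0 t=2,i=9
  ####.|#  b30=1 t=0,i=4
  ###.#|#  b29=1 t=0,i=12
  ###..|.  b28=0 t=0,i=5
  ##.##|.  b27=0 t=2,i=6
  ##.#.|.  b26=0 t=0,i=13
  ##..#|.  b25=0 t=0,i=6
  ##...|#  b24=1 t=1,i=5
  #.###|.  b23=0 t=0,i=2
  #.##.|.  b22=0 t=3,i=2
  #.#.#|#  b21=1 t=3,i=0
  #.#..|.  b20=0 t=0,i=14
  #..##|#  b19=1 t=2,i=3
  #..#.|.  b18=0 t=0,i=7
  #...#|.  b17=0 t=0,i=16
  #....|.  b16=0 t=1,i=0
  .####|#  b15=1 t=0,i=3
  .###.|.  b14=0 t=0,i=11
  .##.#|#  b13=1 t=2,i=5
  .##..|#  b12=1 t=1,i=4
  .#.##|.  b11=0 t=0,i=1
  .#.#.|#  b10=1 t=2,i=0
  .#..#|#  b9=1 t=0,i=19
  .#...|#  b8=1 t=0,i=15
  ..###|#  b7=1 t=4,i=17
  ..##.|.  b6=0 t=1,i=3
  ..#.#|.  b5=0 t=0,i=0
  ..#..|#  b4=1 t=0,i=18
  ...##|.  b3=0 t=1,i=2
  ...#.|#  b2=1 t=0,i=17
  ....#|#  b1=1 t=1,i=1
  .....|#  b0=1 t=1,i=7
  bits 01100001001010001011011110010111 = 1630058391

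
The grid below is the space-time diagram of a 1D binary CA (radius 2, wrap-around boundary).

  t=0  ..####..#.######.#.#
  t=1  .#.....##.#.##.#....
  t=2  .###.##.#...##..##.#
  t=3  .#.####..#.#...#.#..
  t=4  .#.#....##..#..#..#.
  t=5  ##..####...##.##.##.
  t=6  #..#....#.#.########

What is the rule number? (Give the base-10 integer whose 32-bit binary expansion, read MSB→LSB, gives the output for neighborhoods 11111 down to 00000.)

2848792890

  #####|#  b31=1 t=0,i=12
  ####.|.  b30=0 t=0,i=4
  ###.#|#  b29=1 t=0,i=15
  ###..|.  b28=0 t=0,i=5
  ##.##|#  b27=1 t=2,i=4
  ##.#.|.  b26=0 t=0,i=16
  ##..#|.  b25=0 t=0,i=6
  ##...|#  b24=1 t=5,i=8
  #.###|#  b23=1 t=0,i=10
  #.##.|#  b22=1 t=1,i=12
  #.#.#|.  b21=0 t=0,i=17
  #.#..|.  b20=0 t=0,i=19
  #..##|#  b19=1 t=0,i=1
  #..#.|#  b18=1 t=0,i=7
  #...#|.  b17=0 t=2,i=10
  #....|#  b16=1 t=1,i=3
  .####|.  b15=0 t=0,i=3
  .###.|.  b14=0 t=2,i=2
  .##.#|#  b13=1 t=1,i=8
  .##..|.  b12=0 t=2,i=13
  .#.##|.  b11=0 t=0,i=9
  .#.#.|.  b10=0 t=0,i=18
  .#..#|.  b9=0 t=0,i=0
  .#...|#  b8=1 t=1,i=2
  ..###|.  b7=0 t=0,i=2
  ..##.|.  b6=0 t=1,i=7
  ..#.#|#  b5=1 t=0,i=8
  ..#..|#  b4=1 t=1,i=1
  ...##|#  b3=1 t=1,i=6
  ...#.|.  b2=0 t=1,i=0
  ....#|#  b1=1 t=1,i=5
  .....|.  b0=0 t=1,i=4
  bits 10101001110011010010000100111010 = 2848792890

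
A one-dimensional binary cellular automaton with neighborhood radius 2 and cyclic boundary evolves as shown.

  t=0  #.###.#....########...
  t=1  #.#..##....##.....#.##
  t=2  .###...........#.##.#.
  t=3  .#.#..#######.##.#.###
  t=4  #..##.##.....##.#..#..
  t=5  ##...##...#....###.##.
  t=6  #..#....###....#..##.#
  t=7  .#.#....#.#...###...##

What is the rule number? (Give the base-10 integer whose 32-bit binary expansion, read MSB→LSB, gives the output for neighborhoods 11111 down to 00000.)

517112501

  ##### -> .   bit 31 = 0  t=0,i=13
  ####. -> .   bit 30 = 0  t=0,i=17
  ###.# -> .   bit 29 = 0  t=0,i=4
  ###.. -> #   bit 28 = 1  t=0,i=18
  ##.## -> #   bit 27 = 1  t=3,i=13
  ##.#. -> #   bit 26 = 1  t=0,i=5
  ##..# -> #   bit 25 = 1  t=6,i=1
  ##... -> .   bit 24 = 0  t=0,i=19
  #.### -> #   bit 23 = 1  t=0,i=2
  #.##. -> #   bit 22 = 1  t=2,i=17
  #.#.# -> .   bit 21 = 0  t=3,i=1
  #.#.. -> #   bit 20 = 1  t=0,i=6
  #..## -> .   bit 19 = 0  t=1,i=4
  #..#. -> .   bit 18 = 0  t=4,i=18
  #...# -> #   bit 17 = 1  t=0,i=20
  #.... -> .   bit 16 = 0  t=0,i=8
  .#### -> #   bit 15 = 1  t=0,i=12
  .###. -> .   bit 14 = 0  t=0,i=3
  .##.# -> .   bit 13 = 0  t=2,i=18
  .##.. -> .   bit 12 = 0  t=1,i=6
  .#.## -> .   bit 11 = 0  t=0,i=1
  .#.#. -> .   bit 10 = 0  t=3,i=2
  .#..# -> #   bit 9 = 1  t=1,i=3
  .#... -> .   bit 8 = 0  t=0,i=7
  ..### -> #   bit 7 = 1  t=0,i=11
  ..##. -> .   bit 6 = 0  t=1,i=5
  ..#.# -> #   bit 5 = 1  t=0,i=0
  ..#.. -> #   bit 4 = 1  t=4,i=0
  ...## -> .   bit 3 = 0  t=0,i=10
  ...#. -> #   bit 2 = 1  t=0,i=21
  ....# -> .   bit 1 = 0  t=0,i=9
  ..... -> #   bit 0 = 1  t=1,i=15
  bits 00011110110100101000001010110101 = 517112501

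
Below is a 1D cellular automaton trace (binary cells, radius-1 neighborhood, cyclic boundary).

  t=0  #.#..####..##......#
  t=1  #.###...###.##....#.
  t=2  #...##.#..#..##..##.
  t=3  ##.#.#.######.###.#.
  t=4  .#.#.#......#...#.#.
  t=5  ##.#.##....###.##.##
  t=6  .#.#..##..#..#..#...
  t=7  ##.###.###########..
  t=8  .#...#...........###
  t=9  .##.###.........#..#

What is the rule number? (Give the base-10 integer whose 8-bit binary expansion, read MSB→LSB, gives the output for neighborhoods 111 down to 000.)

  ### -> .   bit 7 = 0  t=0,i=6
  ##. -> #   bit 6 = 1  t=0,i=0
  #.# -> .   bit 5 = 0  t=0,i=1
  #.. -> #   bit 4 = 1  t=0,i=3
  .## -> .   bit 3 = 0  t=0,i=5
  .#. -> #   bit 2 = 1  t=0,i=2
  ..# -> #   bit 1 = 1  t=0,i=4
  ... -> .   bit 0 = 0  t=0,i=14
  bits 01010110 = 86

86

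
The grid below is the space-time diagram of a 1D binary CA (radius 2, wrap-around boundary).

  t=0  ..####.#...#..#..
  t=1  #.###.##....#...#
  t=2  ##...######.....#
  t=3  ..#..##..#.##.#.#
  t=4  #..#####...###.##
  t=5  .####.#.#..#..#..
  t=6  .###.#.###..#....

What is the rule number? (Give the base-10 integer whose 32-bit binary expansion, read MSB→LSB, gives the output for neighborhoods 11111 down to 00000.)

  #####|.  b31=0 t=2,i=7
  ####.|#  b30=1 t=0,i=4
  ###.#|.  b29=0 t=0,i=5
  ###..|.  b28=0 t=2,i=1
  ##.##|#  b27=1 t=1,i=1
  ##.#.|#  b26=1 t=0,i=6
  ##..#|#  b25=1 t=3,i=7
  ##...|#  b24=1 t=1,i=8
  #.###|.  b23=0 t=1,i=2
  #.##.|#  b22=1 t=1,i=6
  #.#.#|.  b21=0 t=3,i=14
  #.#..|#  b20=1 t=0,i=7
  #..##|#  b19=1 t=3,i=4
  #..#.|.  b18=0 t=0,i=13
  #...#|.  b17=0 t=0,i=9
  #....|#  b16=1 t=0,i=16
  .####|#  b15=1 t=0,i=3
  .###.|.  b14=0 t=1,i=3
  .##.#|#  b13=1 t=1,i=0
  .##..|#  b12=1 t=1,i=7
  .#.##|.  b11=0 t=3,i=10
  .#.#.|#  b10=1 t=3,i=15
  .#..#|#  b9=1 t=0,i=12
  .#...|.  b8=0 t=0,i=8
  ..###|#  b7=1 t=0,i=2
  ..##.|#  b6=1 t=1,i=16
  ..#.#|.  b5=0 t=3,i=9
  ..#..|.  b4=0 t=0,i=11
  ...##|.  b3=0 t=0,i=1
  ...#.|.  b2=0 t=0,i=10
  ....#|#  b1=1 t=0,i=0
  .....|.  b0=0 t=2,i=13
  bits 01001111010110011011011011000010 = 1331279554

1331279554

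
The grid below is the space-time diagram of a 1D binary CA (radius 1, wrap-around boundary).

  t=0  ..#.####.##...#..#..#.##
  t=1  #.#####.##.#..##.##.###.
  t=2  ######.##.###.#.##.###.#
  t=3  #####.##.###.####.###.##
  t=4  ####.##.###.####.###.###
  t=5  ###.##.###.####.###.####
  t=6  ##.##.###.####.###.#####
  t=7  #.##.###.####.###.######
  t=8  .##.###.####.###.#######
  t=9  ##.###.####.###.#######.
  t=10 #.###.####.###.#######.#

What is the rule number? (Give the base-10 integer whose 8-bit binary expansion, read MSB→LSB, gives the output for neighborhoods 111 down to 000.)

188

  nb ###: next=#  (t=0,i=5, bit7=1)
  nb ##.: next=.  (t=0,i=7, bit6=0)
  nb #.#: next=#  (t=0,i=3, bit5=1)
  nb #..: next=#  (t=0,i=0, bit4=1)
  nb .##: next=#  (t=0,i=4, bit3=1)
  nb .#.: next=#  (t=0,i=2, bit2=1)
  nb ..#: next=.  (t=0,i=1, bit1=0)
  nb ...: next=.  (t=0,i=12, bit0=0)
  bits 10111100 = 188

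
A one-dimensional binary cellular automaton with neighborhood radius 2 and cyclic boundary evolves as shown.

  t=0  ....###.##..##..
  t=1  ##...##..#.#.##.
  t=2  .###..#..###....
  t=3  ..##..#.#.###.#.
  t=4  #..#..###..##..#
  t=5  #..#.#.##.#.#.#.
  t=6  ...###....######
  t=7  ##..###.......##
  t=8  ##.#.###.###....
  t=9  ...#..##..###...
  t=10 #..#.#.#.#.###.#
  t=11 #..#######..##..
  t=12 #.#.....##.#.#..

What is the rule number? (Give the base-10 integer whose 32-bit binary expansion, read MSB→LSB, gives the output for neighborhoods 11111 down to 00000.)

1898599729

  [31] ##### => .  t=6,i=12
  [30] ####. => #  t=6,i=14
  [29] ###.# => #  t=0,i=6
  [28] ###.. => #  t=2,i=3
  [27] ##.## => .  t=0,i=7
  [26] ##.#. => .  t=3,i=13
  [25] ##..# => .  t=0,i=10
  [24] ##... => #  t=0,i=14
  [23] #.### => .  t=3,i=10
  [22] #.##. => .  t=0,i=8
  [21] #.#.# => #  t=1,i=11
  [20] #.#.. => .  t=3,i=14
  [19] #..## => #  t=0,i=11
  [18] #..#. => .  t=1,i=8
  [17] #...# => #  t=1,i=3
  [16] #.... => .  t=0,i=15
  [15] .#### => .  t=6,i=11
  [14] .###. => #  t=0,i=5
  [13] .##.# => .  t=1,i=14
  [12] .##.. => #  t=0,i=9
  [11] .#.## => .  t=1,i=12
  [10] .#.#. => #  t=1,i=10
  [9] .#..# => .  t=2,i=7
  [8] .#... => #  t=3,i=15
  [7] ..### => .  t=0,i=4
  [6] ..##. => .  t=0,i=12
  [5] ..#.# => #  t=1,i=9
  [4] ..#.. => #  t=2,i=6
  [3] ...## => .  t=0,i=3
  [2] ...#. => .  t=9,i=2
  [1] ....# => .  t=0,i=2
  [0] ..... => #  t=0,i=0
  bits 01110001001010100101010100110001 = 1898599729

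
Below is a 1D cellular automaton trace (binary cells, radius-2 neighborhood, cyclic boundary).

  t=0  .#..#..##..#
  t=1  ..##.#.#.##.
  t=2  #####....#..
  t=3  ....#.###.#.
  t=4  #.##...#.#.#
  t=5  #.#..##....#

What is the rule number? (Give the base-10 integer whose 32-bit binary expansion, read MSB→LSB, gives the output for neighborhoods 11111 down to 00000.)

  nb #####: next=.  (t=2,i=2, bit31=0)
  nb ####.: next=.  (t=2,i=3, bit30=0)
  nb ###.#: next=.  (t=3,i=8, bit29=0)
  nb ###..: next=#  (t=2,i=4, bit28=1)
  nb ##.##: next=.  (t=4,i=1, bit27=0)
  nb ##.#.: next=#  (t=1,i=4, bit26=1)
  nb ##..#: next=#  (t=0,i=9, bit25=1)
  nb ##...: next=.  (t=1,i=11, bit24=0)
  nb #.###: next=.  (t=3,i=6, bit23=0)
  nb #.##.: next=#  (t=1,i=9, bit22=1)
  nb #.#.#: next=.  (t=1,i=5, bit21=0)
  nb #.#..: next=.  (t=0,i=1, bit20=0)
  nb #..##: next=.  (t=0,i=6, bit19=0)
  nb #..#.: next=#  (t=0,i=3, bit18=1)
  nb #...#: next=#  (t=1,i=0, bit17=1)
  nb #....: next=#  (t=2,i=6, bit16=1)
  nb .####: next=.  (t=2,i=1, bit15=0)
  nb .###.: next=#  (t=3,i=7, bit14=1)
  nb .##.#: next=#  (t=1,i=3, bit13=1)
  nb .##..: next=.  (t=0,i=8, bit12=0)
  nb .#.##: next=.  (t=1,i=8, bit11=0)
  nb .#.#.: next=.  (t=0,i=0, bit10=0)
  nb .#..#: next=#  (t=0,i=2, bit9=1)
  nb .#...: next=#  (t=3,i=11, bit8=1)
  nb ..###: next=.  (t=2,i=0, bit7=0)
  nb ..##.: next=#  (t=0,i=7, bit6=1)
  nb ..#.#: next=.  (t=0,i=11, bit5=0)
  nb ..#..: next=.  (t=0,i=4, bit4=0)
  nb ...##: next=#  (t=1,i=1, bit3=1)
  nb ...#.: next=#  (t=2,i=8, bit2=1)
  nb ....#: next=#  (t=2,i=7, bit1=1)
  nb .....: next=.  (t=3,i=1, bit0=0)
  bits 00010110010001110110001101001110 = 373777230

373777230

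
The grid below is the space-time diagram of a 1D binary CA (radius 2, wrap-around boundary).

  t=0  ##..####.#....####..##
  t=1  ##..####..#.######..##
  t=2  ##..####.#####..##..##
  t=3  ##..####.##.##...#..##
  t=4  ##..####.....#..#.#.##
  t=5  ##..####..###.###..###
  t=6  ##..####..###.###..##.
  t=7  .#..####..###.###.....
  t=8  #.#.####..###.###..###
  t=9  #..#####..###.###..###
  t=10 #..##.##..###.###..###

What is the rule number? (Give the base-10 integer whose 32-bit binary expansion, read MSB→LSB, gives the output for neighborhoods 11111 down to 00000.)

1887755183

  #####|.  b31=0 t=1,i=14
  ####.|#  b30=1 t=0,i=0
  ###.#|#  b29=1 t=0,i=7
  ###..|#  b28=1 t=0,i=1
  ##.##|.  b27=0 t=2,i=8
  ##.#.|.  b26=0 t=0,i=8
  ##..#|.  b25=0 t=0,i=2
  ##...|.  b24=0 t=3,i=14
  #.###|#  b23=1 t=1,i=12
  #.##.|.  b22=0 t=3,i=9
  #.#.#|.  b21=0 t=4,i=18
  #.#..|.  b20=0 t=0,i=9
  #..##|.  b19=0 t=0,i=3
  #..#.|#  b18=1 t=1,i=9
  #...#|.  b17=0 t=3,i=15
  #....|.  b16=0 t=0,i=11
  .####|#  b15=1 t=0,i=5
  .###.|#  b14=1 t=5,i=11
  .##.#|.  b13=0 t=3,i=10
  .##..|#  b12=1 t=2,i=17
  .#.##|#  b11=1 t=1,i=11
  .#.#.|.  b10=0 t=4,i=17
  .#..#|#  b9=1 t=3,i=18
  .#...|#  b8=1 t=0,i=10
  ..###|#  b7=1 t=0,i=4
  ..##.|.  b6=0 t=2,i=16
  ..#.#|#  b5=1 t=1,i=10
  ..#..|.  b4=0 t=3,i=17
  ...##|#  b3=1 t=0,i=13
  ...#.|#  b2=1 t=3,i=16
  ....#|#  b1=1 t=0,i=12
  .....|#  b0=1 t=4,i=10
  bits 01110000100001001101101110101111 = 1887755183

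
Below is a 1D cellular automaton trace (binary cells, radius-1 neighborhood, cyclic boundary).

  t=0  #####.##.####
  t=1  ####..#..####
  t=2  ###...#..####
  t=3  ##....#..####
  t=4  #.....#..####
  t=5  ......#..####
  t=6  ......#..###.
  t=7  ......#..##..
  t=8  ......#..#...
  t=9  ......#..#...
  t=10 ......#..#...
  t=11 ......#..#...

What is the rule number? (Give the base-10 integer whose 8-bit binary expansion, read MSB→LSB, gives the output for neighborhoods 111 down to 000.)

140

  ###|#  b7=1 t=0,i=0
  ##.|.  b6=0 t=0,i=4
  #.#|.  b5=0 t=0,i=5
  #..|.  b4=0 t=1,i=4
  .##|#  b3=1 t=0,i=6
  .#.|#  b2=1 t=1,i=6
  ..#|.  b1=0 t=1,i=5
  ...|.  b0=0 t=2,i=4
  bits 10001100 = 140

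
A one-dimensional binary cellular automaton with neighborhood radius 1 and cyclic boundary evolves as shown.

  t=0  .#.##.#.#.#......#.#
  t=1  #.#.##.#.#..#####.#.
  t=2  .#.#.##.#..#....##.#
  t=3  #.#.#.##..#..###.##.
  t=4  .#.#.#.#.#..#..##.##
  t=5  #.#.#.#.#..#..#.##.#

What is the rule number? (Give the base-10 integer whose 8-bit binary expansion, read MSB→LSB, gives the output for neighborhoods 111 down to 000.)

  nb ###: next=.  (t=1,i=13, bit7=0)
  nb ##.: next=#  (t=0,i=4, bit6=1)
  nb #.#: next=#  (t=0,i=0, bit5=1)
  nb #..: next=.  (t=0,i=11, bit4=0)
  nb .##: next=.  (t=0,i=3, bit3=0)
  nb .#.: next=.  (t=0,i=1, bit2=0)
  nb ..#: next=#  (t=0,i=16, bit1=1)
  nb ...: next=#  (t=0,i=12, bit0=1)
  bits 01100011 = 99

99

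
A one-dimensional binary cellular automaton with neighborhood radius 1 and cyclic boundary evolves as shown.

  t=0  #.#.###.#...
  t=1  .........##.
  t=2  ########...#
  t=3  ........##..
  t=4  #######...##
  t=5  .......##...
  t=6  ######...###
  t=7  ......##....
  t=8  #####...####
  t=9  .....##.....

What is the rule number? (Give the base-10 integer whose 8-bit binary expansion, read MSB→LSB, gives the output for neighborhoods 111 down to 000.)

  ###|.  b7=0 t=0,i=5
  ##.|.  b6=0 t=0,i=6
  #.#|.  b5=0 t=0,i=1
  #..|#  b4=1 t=0,i=9
  .##|.  b3=0 t=0,i=4
  .#.|.  b2=0 t=0,i=0
  ..#|.  b1=0 t=0,i=11
  ...|#  b0=1 t=0,i=10
  bits 00010001 = 17

17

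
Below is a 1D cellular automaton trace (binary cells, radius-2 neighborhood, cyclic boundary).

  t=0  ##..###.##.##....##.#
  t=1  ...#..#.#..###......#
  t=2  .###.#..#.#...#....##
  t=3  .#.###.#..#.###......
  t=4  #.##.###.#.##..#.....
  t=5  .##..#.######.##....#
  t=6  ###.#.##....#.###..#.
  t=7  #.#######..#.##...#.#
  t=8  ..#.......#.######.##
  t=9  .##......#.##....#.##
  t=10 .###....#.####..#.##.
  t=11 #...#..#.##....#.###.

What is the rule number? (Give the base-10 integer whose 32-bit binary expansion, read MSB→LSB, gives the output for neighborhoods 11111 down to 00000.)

637409300

  nb #####: next=.  (t=5,i=9, bit31=0)
  nb ####.: next=.  (t=5,i=11, bit30=0)
  nb ###.#: next=#  (t=0,i=6, bit29=1)
  nb ###..: next=.  (t=0,i=1, bit28=0)
  nb ##.##: next=.  (t=0,i=7, bit27=0)
  nb ##.#.: next=#  (t=2,i=4, bit26=1)
  nb ##..#: next=.  (t=0,i=2, bit25=0)
  nb ##...: next=#  (t=0,i=13, bit24=1)
  nb #.###: next=#  (t=0,i=20, bit23=1)
  nb #.##.: next=#  (t=0,i=8, bit22=1)
  nb #.#.#: next=#  (t=4,i=9, bit21=1)
  nb #.#..: next=#  (t=1,i=8, bit20=1)
  nb #..##: next=#  (t=0,i=3, bit19=1)
  nb #..#.: next=#  (t=1,i=5, bit18=1)
  nb #...#: next=#  (t=1,i=1, bit17=1)
  nb #....: next=.  (t=0,i=14, bit16=0)
  nb .####: next=.  (t=5,i=8, bit15=0)
  nb .###.: next=.  (t=0,i=0, bit14=0)
  nb .##.#: next=.  (t=0,i=9, bit13=0)
  nb .##..: next=#  (t=0,i=12, bit12=1)
  nb .#.##: next=#  (t=3,i=2, bit11=1)
  nb .#.#.: next=.  (t=1,i=7, bit10=0)
  nb .#..#: next=.  (t=1,i=4, bit9=0)
  nb .#...: next=.  (t=1,i=0, bit8=0)
  nb ..###: next=.  (t=0,i=4, bit7=0)
  nb ..##.: next=.  (t=0,i=17, bit6=0)
  nb ..#.#: next=.  (t=1,i=6, bit5=0)
  nb ..#..: next=#  (t=1,i=3, bit4=1)
  nb ...##: next=.  (t=0,i=16, bit3=0)
  nb ...#.: next=#  (t=1,i=2, bit2=1)
  nb ....#: next=.  (t=0,i=15, bit1=0)
  nb .....: next=.  (t=1,i=16, bit0=0)
  bits 00100101111111100001100000010100 = 637409300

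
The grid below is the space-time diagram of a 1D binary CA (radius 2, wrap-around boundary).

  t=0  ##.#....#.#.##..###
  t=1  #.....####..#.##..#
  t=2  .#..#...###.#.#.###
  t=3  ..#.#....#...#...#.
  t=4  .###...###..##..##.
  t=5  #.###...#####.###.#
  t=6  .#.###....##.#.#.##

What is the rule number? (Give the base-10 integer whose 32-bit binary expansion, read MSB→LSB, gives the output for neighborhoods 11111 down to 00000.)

  #####|#  b31=1 t=0,i=18
  ####.|#  b30=1 t=0,i=0
  ###.#|.  b29=0 t=0,i=1
  ###..|#  b28=1 t=1,i=9
  ##.##|#  b27=1 t=5,i=1
  ##.#.|.  b26=0 t=0,i=2
  ##..#|#  b25=1 t=0,i=14
  ##...|#  b24=1 t=1,i=1
  #.###|.  b23=0 t=2,i=16
  #.##.|#  b22=1 t=0,i=12
  #.#.#|.  b21=0 t=0,i=10
  #.#..|.  b20=0 t=0,i=3
  #..##|#  b19=1 t=0,i=15
  #..#.|.  b18=0 t=1,i=11
  #...#|.  b17=0 t=2,i=6
  #....|.  b16=0 t=0,i=5
  .####|.  b15=0 t=0,i=17
  .###.|#  b14=1 t=2,i=9
  .##.#|.  b13=0 t=5,i=0
  .##..|.  b12=0 t=0,i=13
  .#.##|.  b11=0 t=0,i=11
  .#.#.|#  b10=1 t=0,i=9
  .#..#|#  b9=1 t=2,i=2
  .#...|.  b8=0 t=0,i=4
  ..###|.  b7=0 t=0,i=16
  ..##.|#  b6=1 t=1,i=18
  ..#.#|#  b5=1 t=0,i=8
  ..#..|#  b4=1 t=2,i=4
  ...##|.  b3=0 t=1,i=5
  ...#.|#  b2=1 t=0,i=7
  ....#|#  b1=1 t=0,i=6
  .....|.  b0=0 t=1,i=3
  bits 11011011010010000100011001110110 = 3678946934

3678946934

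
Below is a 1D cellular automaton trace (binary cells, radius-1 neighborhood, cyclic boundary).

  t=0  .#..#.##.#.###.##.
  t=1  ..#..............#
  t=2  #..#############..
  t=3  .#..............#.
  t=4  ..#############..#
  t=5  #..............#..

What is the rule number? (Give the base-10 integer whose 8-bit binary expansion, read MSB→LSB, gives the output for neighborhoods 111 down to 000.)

  nb ###: next=.  (t=0,i=12, bit7=0)
  nb ##.: next=.  (t=0,i=7, bit6=0)
  nb #.#: next=.  (t=0,i=5, bit5=0)
  nb #..: next=#  (t=0,i=2, bit4=1)
  nb .##: next=.  (t=0,i=6, bit3=0)
  nb .#.: next=.  (t=0,i=1, bit2=0)
  nb ..#: next=.  (t=0,i=0, bit1=0)
  nb ...: next=#  (t=1,i=4, bit0=1)
  bits 00010001 = 17

17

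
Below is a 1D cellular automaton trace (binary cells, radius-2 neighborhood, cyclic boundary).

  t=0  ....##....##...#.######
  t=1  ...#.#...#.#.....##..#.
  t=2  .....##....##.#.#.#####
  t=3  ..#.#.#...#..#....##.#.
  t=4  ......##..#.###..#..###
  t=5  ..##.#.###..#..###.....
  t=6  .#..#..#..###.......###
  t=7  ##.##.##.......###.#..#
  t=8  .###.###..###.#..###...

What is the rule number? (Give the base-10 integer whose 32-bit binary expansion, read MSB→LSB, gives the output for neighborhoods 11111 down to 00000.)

1859424537

  ##### -> .   bit 31 = 0  t=0,i=19
  ####. -> #   bit 30 = 1  t=0,i=21
  ###.# -> #   bit 29 = 1  t=6,i=22
  ###.. -> .   bit 28 = 0  t=0,i=22
  ##.## -> #   bit 27 = 1  t=7,i=2
  ##.#. -> #   bit 26 = 1  t=2,i=13
  ##..# -> #   bit 25 = 1  t=1,i=19
  ##... -> .   bit 24 = 0  t=0,i=0
  #.### -> #   bit 23 = 1  t=0,i=17
  #.##. -> #   bit 22 = 1  t=7,i=3
  #.#.# -> .   bit 21 = 0  t=2,i=14
  #.#.. -> #   bit 20 = 1  t=1,i=5
  #..## -> .   bit 19 = 0  t=4,i=19
  #..#. -> #   bit 18 = 1  t=1,i=20
  #...# -> .   bit 17 = 0  t=0,i=13
  #.... -> .   bit 16 = 0  t=0,i=1
  .#### -> #   bit 15 = 1  t=0,i=18
  .###. -> .   bit 14 = 0  t=4,i=13
  .##.# -> .   bit 13 = 0  t=2,i=12
  .##.. -> #   bit 12 = 1  t=0,i=5
  .#.## -> .   bit 11 = 0  t=0,i=16
  .#.#. -> .   bit 10 = 0  t=1,i=4
  .#..# -> .   bit 9 = 0  t=3,i=11
  .#... -> #   bit 8 = 1  t=1,i=6
  ..### -> .   bit 7 = 0  t=4,i=20
  ..##. -> .   bit 6 = 0  t=0,i=4
  ..#.# -> .   bit 5 = 0  t=0,i=15
  ..#.. -> #   bit 4 = 1  t=1,i=21
  ...## -> #   bit 3 = 1  t=0,i=3
  ...#. -> .   bit 2 = 0  t=0,i=14
  ....# -> .   bit 1 = 0  t=0,i=2
  ..... -> #   bit 0 = 1  t=1,i=14
  bits 01101110110101001001000100011001 = 1859424537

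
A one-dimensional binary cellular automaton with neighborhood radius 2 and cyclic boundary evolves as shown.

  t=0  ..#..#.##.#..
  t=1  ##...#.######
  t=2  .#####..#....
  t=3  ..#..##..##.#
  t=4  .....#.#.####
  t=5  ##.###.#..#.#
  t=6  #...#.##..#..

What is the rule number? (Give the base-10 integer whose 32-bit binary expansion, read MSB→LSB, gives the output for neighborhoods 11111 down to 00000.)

393470310

  ##### -> .   bit 31 = 0  t=1,i=9
  ####. -> .   bit 30 = 0  t=1,i=0
  ###.# -> .   bit 29 = 0  t=5,i=1
  ###.. -> #   bit 28 = 1  t=1,i=1
  ##.## -> .   bit 27 = 0  t=5,i=2
  ##.#. -> #   bit 26 = 1  t=0,i=9
  ##..# -> #   bit 25 = 1  t=2,i=6
  ##... -> #   bit 24 = 1  t=1,i=2
  #.### -> .   bit 23 = 0  t=1,i=7
  #.##. -> #   bit 22 = 1  t=0,i=7
  #.#.# -> #   bit 21 = 1  t=4,i=7
  #.#.. -> #   bit 20 = 1  t=0,i=10
  #..## -> .   bit 19 = 0  t=3,i=4
  #..#. -> .   bit 18 = 0  t=0,i=4
  #...# -> #   bit 17 = 1  t=1,i=3
  #.... -> #   bit 16 = 1  t=0,i=12
  .#### -> #   bit 15 = 1  t=1,i=8
  .###. -> #   bit 14 = 1  t=5,i=0
  .##.# -> #   bit 13 = 1  t=0,i=8
  .##.. -> .   bit 12 = 0  t=3,i=6
  .#.## -> .   bit 11 = 0  t=0,i=6
  .#.#. -> .   bit 10 = 0  t=4,i=6
  .#..# -> .   bit 9 = 0  t=0,i=3
  .#... -> #   bit 8 = 1  t=0,i=11
  ..### -> .   bit 7 = 0  t=2,i=1
  ..##. -> #   bit 6 = 1  t=3,i=5
  ..#.# -> #   bit 5 = 1  t=0,i=5
  ..#.. -> .   bit 4 = 0  t=0,i=2
  ...## -> .   bit 3 = 0  t=2,i=0
  ...#. -> #   bit 2 = 1  t=0,i=1
  ....# -> #   bit 1 = 1  t=0,i=0
  ..... -> .   bit 0 = 0  t=2,i=11
  bits 00010111011100111110000101100110 = 393470310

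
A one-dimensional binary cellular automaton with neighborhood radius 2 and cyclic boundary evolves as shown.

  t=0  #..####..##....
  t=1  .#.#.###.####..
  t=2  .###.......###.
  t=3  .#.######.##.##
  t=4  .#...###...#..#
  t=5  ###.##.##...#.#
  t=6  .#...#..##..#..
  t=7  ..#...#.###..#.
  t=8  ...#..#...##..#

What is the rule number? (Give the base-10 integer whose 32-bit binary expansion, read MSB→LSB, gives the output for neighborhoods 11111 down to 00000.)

  nb #####: next=#  (t=3,i=5, bit31=1)
  nb ####.: next=#  (t=0,i=5, bit30=1)
  nb ###.#: next=.  (t=1,i=7, bit29=0)
  nb ###..: next=#  (t=0,i=6, bit28=1)
  nb ##.##: next=.  (t=1,i=8, bit27=0)
  nb ##.#.: next=.  (t=3,i=0, bit26=0)
  nb ##..#: next=#  (t=0,i=7, bit25=1)
  nb ##...: next=#  (t=0,i=11, bit24=1)
  nb #.###: next=.  (t=1,i=5, bit23=0)
  nb #.##.: next=.  (t=3,i=10, bit22=0)
  nb #.#.#: next=#  (t=1,i=3, bit21=1)
  nb #.#..: next=#  (t=4,i=1, bit20=1)
  nb #..##: next=.  (t=0,i=2, bit19=0)
  nb #..#.: next=.  (t=4,i=13, bit18=0)
  nb #...#: next=.  (t=1,i=14, bit17=0)
  nb #....: next=#  (t=0,i=12, bit16=1)
  nb .####: next=.  (t=0,i=4, bit15=0)
  nb .###.: next=.  (t=1,i=6, bit14=0)
  nb .##.#: next=#  (t=3,i=11, bit13=1)
  nb .##..: next=#  (t=0,i=10, bit12=1)
  nb .#.##: next=.  (t=1,i=4, bit11=0)
  nb .#.#.: next=#  (t=1,i=2, bit10=1)
  nb .#..#: next=#  (t=0,i=1, bit9=1)
  nb .#...: next=#  (t=4,i=2, bit8=1)
  nb ..###: next=#  (t=0,i=3, bit7=1)
  nb ..##.: next=#  (t=0,i=9, bit6=1)
  nb ..#.#: next=#  (t=1,i=1, bit5=1)
  nb ..#..: next=.  (t=0,i=0, bit4=0)
  nb ...##: next=#  (t=2,i=10, bit3=1)
  nb ...#.: next=.  (t=0,i=14, bit2=0)
  nb ....#: next=.  (t=0,i=13, bit1=0)
  nb .....: next=#  (t=2,i=6, bit0=1)
  bits 11010011001100010011011111101001 = 3543218153

3543218153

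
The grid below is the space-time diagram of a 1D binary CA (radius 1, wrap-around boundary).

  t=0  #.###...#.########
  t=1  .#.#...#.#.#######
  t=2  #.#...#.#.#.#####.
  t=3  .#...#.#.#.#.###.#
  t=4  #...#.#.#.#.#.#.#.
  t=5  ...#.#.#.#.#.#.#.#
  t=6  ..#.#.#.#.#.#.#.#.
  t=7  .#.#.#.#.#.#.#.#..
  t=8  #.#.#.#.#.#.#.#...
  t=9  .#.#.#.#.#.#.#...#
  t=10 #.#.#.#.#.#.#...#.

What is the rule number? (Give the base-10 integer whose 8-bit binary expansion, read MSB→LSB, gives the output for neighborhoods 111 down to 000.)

162

  ###|#  b7=1 t=0,i=3
  ##.|.  b6=0 t=0,i=0
  #.#|#  b5=1 t=0,i=1
  #..|.  b4=0 t=0,i=5
  .##|.  b3=0 t=0,i=2
  .#.|.  b2=0 t=0,i=8
  ..#|#  b1=1 t=0,i=7
  ...|.  b0=0 t=0,i=6
  bits 10100010 = 162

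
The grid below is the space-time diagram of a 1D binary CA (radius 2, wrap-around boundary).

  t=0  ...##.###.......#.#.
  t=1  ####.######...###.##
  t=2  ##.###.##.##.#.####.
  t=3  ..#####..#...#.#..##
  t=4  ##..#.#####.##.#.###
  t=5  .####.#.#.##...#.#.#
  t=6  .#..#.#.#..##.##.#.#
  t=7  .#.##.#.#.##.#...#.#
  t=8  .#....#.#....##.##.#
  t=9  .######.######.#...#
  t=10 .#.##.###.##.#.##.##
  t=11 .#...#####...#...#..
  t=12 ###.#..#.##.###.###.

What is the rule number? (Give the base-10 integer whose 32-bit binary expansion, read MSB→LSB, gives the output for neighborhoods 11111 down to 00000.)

  nb #####: next=#  (t=1,i=0, bit31=1)
  nb ####.: next=.  (t=1,i=2, bit30=0)
  nb ###.#: next=#  (t=1,i=3, bit29=1)
  nb ###..: next=#  (t=0,i=8, bit28=1)
  nb ##.##: next=#  (t=0,i=5, bit27=1)
  nb ##.#.: next=.  (t=2,i=12, bit26=0)
  nb ##..#: next=#  (t=3,i=0, bit25=1)
  nb ##...: next=#  (t=0,i=9, bit24=1)
  nb #.###: next=#  (t=0,i=6, bit23=1)
  nb #.##.: next=.  (t=2,i=0, bit22=0)
  nb #.#.#: next=#  (t=2,i=13, bit21=1)
  nb #.#..: next=#  (t=0,i=18, bit20=1)
  nb #..##: next=#  (t=3,i=1, bit19=1)
  nb #..#.: next=#  (t=3,i=8, bit18=1)
  nb #...#: next=.  (t=1,i=12, bit17=0)
  nb #....: next=#  (t=0,i=0, bit16=1)
  nb .####: next=.  (t=1,i=6, bit15=0)
  nb .###.: next=#  (t=0,i=7, bit14=1)
  nb .##.#: next=.  (t=0,i=4, bit13=0)
  nb .##..: next=#  (t=3,i=19, bit12=1)
  nb .#.##: next=.  (t=2,i=14, bit11=0)
  nb .#.#.: next=.  (t=0,i=17, bit10=0)
  nb .#..#: next=.  (t=3,i=16, bit9=0)
  nb .#...: next=#  (t=0,i=19, bit8=1)
  nb ..###: next=.  (t=1,i=14, bit7=0)
  nb ..##.: next=#  (t=0,i=3, bit6=1)
  nb ..#.#: next=#  (t=0,i=16, bit5=1)
  nb ..#..: next=#  (t=3,i=9, bit4=1)
  nb ...##: next=#  (t=0,i=2, bit3=1)
  nb ...#.: next=#  (t=0,i=15, bit2=1)
  nb ....#: next=#  (t=0,i=1, bit1=1)
  nb .....: next=.  (t=0,i=11, bit0=0)
  bits 10111011101111010101000101111110 = 3149746558

3149746558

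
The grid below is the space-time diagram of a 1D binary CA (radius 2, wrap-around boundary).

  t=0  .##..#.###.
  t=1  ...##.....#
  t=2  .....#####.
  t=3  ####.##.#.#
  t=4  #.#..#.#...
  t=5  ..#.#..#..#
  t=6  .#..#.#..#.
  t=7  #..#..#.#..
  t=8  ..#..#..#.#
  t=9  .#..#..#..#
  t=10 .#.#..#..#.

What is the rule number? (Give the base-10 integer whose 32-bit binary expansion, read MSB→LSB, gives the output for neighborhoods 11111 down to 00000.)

1196785799

  nb #####: next=.  (t=2,i=7, bit31=0)
  nb ####.: next=#  (t=2,i=8, bit30=1)
  nb ###.#: next=.  (t=3,i=3, bit29=0)
  nb ###..: next=.  (t=0,i=9, bit28=0)
  nb ##.##: next=.  (t=3,i=4, bit27=0)
  nb ##.#.: next=#  (t=3,i=7, bit26=1)
  nb ##..#: next=#  (t=0,i=3, bit25=1)
  nb ##...: next=#  (t=1,i=5, bit24=1)
  nb #.###: next=.  (t=0,i=7, bit23=0)
  nb #.##.: next=#  (t=3,i=5, bit22=1)
  nb #.#.#: next=.  (t=3,i=8, bit21=0)
  nb #.#..: next=#  (t=4,i=2, bit20=1)
  nb #..##: next=.  (t=0,i=0, bit19=0)
  nb #..#.: next=#  (t=0,i=4, bit18=1)
  nb #...#: next=.  (t=1,i=1, bit17=0)
  nb #....: next=#  (t=1,i=6, bit16=1)
  nb .####: next=#  (t=2,i=6, bit15=1)
  nb .###.: next=.  (t=0,i=8, bit14=0)
  nb .##.#: next=.  (t=3,i=6, bit13=0)
  nb .##..: next=.  (t=0,i=2, bit12=0)
  nb .#.##: next=.  (t=0,i=6, bit11=0)
  nb .#.#.: next=.  (t=4,i=1, bit10=0)
  nb .#..#: next=.  (t=4,i=3, bit9=0)
  nb .#...: next=.  (t=1,i=0, bit8=0)
  nb ..###: next=#  (t=2,i=5, bit7=1)
  nb ..##.: next=.  (t=0,i=1, bit6=0)
  nb ..#.#: next=.  (t=0,i=5, bit5=0)
  nb ..#..: next=.  (t=1,i=10, bit4=0)
  nb ...##: next=.  (t=1,i=2, bit3=0)
  nb ...#.: next=#  (t=1,i=9, bit2=1)
  nb ....#: next=#  (t=1,i=8, bit1=1)
  nb .....: next=#  (t=1,i=7, bit0=1)
  bits 01000111010101011000000010000111 = 1196785799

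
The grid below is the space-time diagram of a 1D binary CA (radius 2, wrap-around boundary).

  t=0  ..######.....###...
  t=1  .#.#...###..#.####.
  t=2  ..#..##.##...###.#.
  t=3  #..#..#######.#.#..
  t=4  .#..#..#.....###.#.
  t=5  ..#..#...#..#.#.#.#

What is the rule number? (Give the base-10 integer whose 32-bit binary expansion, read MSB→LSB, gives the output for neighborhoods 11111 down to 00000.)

501480968

  [31] ##### => .  t=0,i=4
  [30] ####. => .  t=0,i=6
  [29] ###.# => .  t=2,i=15
  [28] ###.. => #  t=0,i=7
  [27] ##.## => #  t=2,i=7
  [26] ##.#. => #  t=2,i=16
  [25] ##..# => .  t=1,i=10
  [24] ##... => #  t=0,i=8
  [23] #.### => #  t=1,i=14
  [22] #.##. => #  t=2,i=8
  [21] #.#.# => #  t=3,i=14
  [20] #.#.. => .  t=1,i=3
  [19] #..## => .  t=2,i=4
  [18] #..#. => .  t=1,i=0
  [17] #...# => #  t=1,i=5
  [16] #.... => #  t=0,i=9
  [15] .#### => #  t=0,i=3
  [14] .###. => #  t=0,i=14
  [13] .##.# => #  t=2,i=6
  [12] .##.. => #  t=2,i=9
  [11] .#.## => #  t=1,i=13
  [10] .#.#. => #  t=1,i=2
  [9] .#..# => #  t=2,i=3
  [8] .#... => .  t=1,i=4
  [7] ..### => .  t=0,i=2
  [6] ..##. => .  t=2,i=5
  [5] ..#.# => .  t=1,i=1
  [4] ..#.. => .  t=2,i=2
  [3] ...## => #  t=0,i=1
  [2] ...#. => .  t=2,i=1
  [1] ....# => .  t=0,i=0
  [0] ..... => .  t=0,i=10
  bits 00011101111000111111111000001000 = 501480968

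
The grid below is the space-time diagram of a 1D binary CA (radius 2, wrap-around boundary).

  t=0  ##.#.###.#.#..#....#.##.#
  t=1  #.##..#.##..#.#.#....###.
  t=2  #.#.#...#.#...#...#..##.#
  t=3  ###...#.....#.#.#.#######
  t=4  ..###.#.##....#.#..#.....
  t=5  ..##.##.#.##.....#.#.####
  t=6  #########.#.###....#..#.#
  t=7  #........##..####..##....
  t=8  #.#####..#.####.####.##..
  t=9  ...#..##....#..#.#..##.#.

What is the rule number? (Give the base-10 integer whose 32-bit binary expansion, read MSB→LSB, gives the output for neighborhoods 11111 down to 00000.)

527164113

  #####|.  b31=0 t=3,i=0
  ####.|.  b30=0 t=3,i=1
  ###.#|.  b29=0 t=0,i=1
  ###..|#  b28=1 t=3,i=2
  ##.##|#  b27=1 t=0,i=23
  ##.#.|#  b26=1 t=0,i=2
  ##..#|#  b25=1 t=1,i=4
  ##...|#  b24=1 t=3,i=3
  #.###|.  b23=0 t=0,i=5
  #.##.|#  b22=1 t=0,i=21
  #.#.#|#  b21=1 t=0,i=3
  #.#..|.  b20=0 t=0,i=11
  #..##|#  b19=1 t=2,i=20
  #..#.|.  b18=0 t=0,i=13
  #...#|#  b17=1 t=2,i=6
  #....|#  b16=1 t=0,i=16
  .####|#  b15=1 t=3,i=19
  .###.|#  b14=1 t=0,i=0
  .##.#|#  b13=1 t=0,i=22
  .##..|.  b12=0 t=1,i=3
  .#.##|.  b11=0 t=0,i=4
  .#.#.|.  b10=0 t=0,i=10
  .#..#|#  b9=1 t=0,i=12
  .#...|.  b8=0 t=0,i=15
  ..###|#  b7=1 t=1,i=21
  ..##.|#  b6=1 t=2,i=21
  ..#.#|.  b5=0 t=0,i=19
  ..#..|#  b4=1 t=0,i=14
  ...##|.  b3=0 t=1,i=20
  ...#.|.  b2=0 t=0,i=18
  ....#|.  b1=0 t=0,i=17
  .....|#  b0=1 t=3,i=9
  bits 00011111011010111110001011010001 = 527164113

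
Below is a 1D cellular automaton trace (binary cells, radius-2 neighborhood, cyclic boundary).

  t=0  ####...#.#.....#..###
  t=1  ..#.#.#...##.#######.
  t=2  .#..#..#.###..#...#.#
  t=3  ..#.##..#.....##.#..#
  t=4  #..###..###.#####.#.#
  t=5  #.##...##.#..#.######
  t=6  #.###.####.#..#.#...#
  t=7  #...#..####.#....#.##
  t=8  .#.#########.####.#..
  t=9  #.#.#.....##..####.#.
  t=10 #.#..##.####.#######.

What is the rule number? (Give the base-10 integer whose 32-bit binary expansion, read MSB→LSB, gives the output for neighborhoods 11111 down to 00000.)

  nb #####: next=.  (t=0,i=0, bit31=0)
  nb ####.: next=#  (t=0,i=2, bit30=1)
  nb ###.#: next=#  (t=4,i=10, bit29=1)
  nb ###..: next=.  (t=0,i=3, bit28=0)
  nb ##.##: next=.  (t=1,i=12, bit27=0)
  nb ##.#.: next=#  (t=3,i=16, bit26=1)
  nb ##..#: next=.  (t=2,i=12, bit25=0)
  nb ##...: next=#  (t=0,i=4, bit24=1)
  nb #.###: next=.  (t=1,i=13, bit23=0)
  nb #.##.: next=#  (t=3,i=4, bit22=1)
  nb #.#.#: next=#  (t=1,i=4, bit21=1)
  nb #.#..: next=.  (t=0,i=9, bit20=0)
  nb #..##: next=#  (t=0,i=17, bit19=1)
  nb #..#.: next=.  (t=2,i=3, bit18=0)
  nb #...#: next=.  (t=0,i=5, bit17=0)
  nb #....: next=#  (t=0,i=11, bit16=1)
  nb .####: next=#  (t=0,i=19, bit15=1)
  nb .###.: next=.  (t=2,i=10, bit14=0)
  nb .##.#: next=#  (t=1,i=11, bit13=1)
  nb .##..: next=#  (t=3,i=5, bit12=1)
  nb .#.##: next=#  (t=2,i=8, bit11=1)
  nb .#.#.: next=.  (t=0,i=8, bit10=0)
  nb .#..#: next=#  (t=0,i=16, bit9=1)
  nb .#...: next=#  (t=0,i=10, bit8=1)
  nb ..###: next=#  (t=0,i=18, bit7=1)
  nb ..##.: next=#  (t=1,i=10, bit6=1)
  nb ..#.#: next=.  (t=0,i=7, bit5=0)
  nb ..#..: next=#  (t=0,i=15, bit4=1)
  nb ...##: next=#  (t=1,i=9, bit3=1)
  nb ...#.: next=#  (t=0,i=6, bit2=1)
  nb ....#: next=#  (t=0,i=13, bit1=1)
  nb .....: next=.  (t=0,i=12, bit0=0)
  bits 01100101011010011011101111011110 = 1701428190

1701428190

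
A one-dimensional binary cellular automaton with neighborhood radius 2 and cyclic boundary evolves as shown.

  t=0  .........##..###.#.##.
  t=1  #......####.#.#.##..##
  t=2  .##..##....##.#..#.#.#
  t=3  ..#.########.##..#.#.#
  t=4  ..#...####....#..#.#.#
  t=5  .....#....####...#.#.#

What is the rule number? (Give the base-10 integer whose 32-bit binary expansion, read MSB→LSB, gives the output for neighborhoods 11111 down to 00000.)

  nb #####: next=#  (t=3,i=6, bit31=1)
  nb ####.: next=.  (t=1,i=9, bit30=0)
  nb ###.#: next=.  (t=0,i=15, bit29=0)
  nb ###..: next=.  (t=1,i=0, bit28=0)
  nb ##.##: next=.  (t=3,i=12, bit27=0)
  nb ##.#.: next=#  (t=0,i=16, bit26=1)
  nb ##..#: next=.  (t=0,i=11, bit25=0)
  nb ##...: next=#  (t=0,i=21, bit24=1)
  nb #.###: next=.  (t=3,i=4, bit23=0)
  nb #.##.: next=.  (t=0,i=19, bit22=0)
  nb #.#.#: next=#  (t=0,i=17, bit21=1)
  nb #.#..: next=#  (t=2,i=14, bit20=1)
  nb #..##: next=#  (t=0,i=12, bit19=1)
  nb #..#.: next=.  (t=2,i=16, bit18=0)
  nb #...#: next=.  (t=4,i=4, bit17=0)
  nb #....: next=#  (t=0,i=0, bit16=1)
  nb .####: next=.  (t=1,i=8, bit15=0)
  nb .###.: next=#  (t=0,i=14, bit14=1)
  nb .##.#: next=.  (t=2,i=12, bit13=0)
  nb .##..: next=#  (t=0,i=10, bit12=1)
  nb .#.##: next=.  (t=0,i=18, bit11=0)
  nb .#.#.: next=.  (t=1,i=13, bit10=0)
  nb .#..#: next=.  (t=2,i=15, bit9=0)
  nb .#...: next=.  (t=4,i=3, bit8=0)
  nb ..###: next=.  (t=0,i=13, bit7=0)
  nb ..##.: next=#  (t=0,i=9, bit6=1)
  nb ..#.#: next=#  (t=2,i=17, bit5=1)
  nb ..#..: next=.  (t=4,i=2, bit4=0)
  nb ...##: next=#  (t=0,i=8, bit3=1)
  nb ...#.: next=#  (t=4,i=13, bit2=1)
  nb ....#: next=#  (t=0,i=7, bit1=1)
  nb .....: next=.  (t=0,i=1, bit0=0)
  bits 10000101001110010101000001101110 = 2235125870

2235125870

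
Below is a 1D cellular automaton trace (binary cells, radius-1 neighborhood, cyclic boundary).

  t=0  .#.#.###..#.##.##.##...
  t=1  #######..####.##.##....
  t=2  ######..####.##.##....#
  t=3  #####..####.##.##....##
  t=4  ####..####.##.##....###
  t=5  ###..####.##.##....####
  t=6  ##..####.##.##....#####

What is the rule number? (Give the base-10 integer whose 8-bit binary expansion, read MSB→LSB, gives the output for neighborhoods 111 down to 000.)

  nb ###: next=#  (t=0,i=6, bit7=1)
  nb ##.: next=.  (t=0,i=7, bit6=0)
  nb #.#: next=#  (t=0,i=2, bit5=1)
  nb #..: next=.  (t=0,i=8, bit4=0)
  nb .##: next=#  (t=0,i=5, bit3=1)
  nb .#.: next=#  (t=0,i=1, bit2=1)
  nb ..#: next=#  (t=0,i=0, bit1=1)
  nb ...: next=.  (t=0,i=21, bit0=0)
  bits 10101110 = 174

174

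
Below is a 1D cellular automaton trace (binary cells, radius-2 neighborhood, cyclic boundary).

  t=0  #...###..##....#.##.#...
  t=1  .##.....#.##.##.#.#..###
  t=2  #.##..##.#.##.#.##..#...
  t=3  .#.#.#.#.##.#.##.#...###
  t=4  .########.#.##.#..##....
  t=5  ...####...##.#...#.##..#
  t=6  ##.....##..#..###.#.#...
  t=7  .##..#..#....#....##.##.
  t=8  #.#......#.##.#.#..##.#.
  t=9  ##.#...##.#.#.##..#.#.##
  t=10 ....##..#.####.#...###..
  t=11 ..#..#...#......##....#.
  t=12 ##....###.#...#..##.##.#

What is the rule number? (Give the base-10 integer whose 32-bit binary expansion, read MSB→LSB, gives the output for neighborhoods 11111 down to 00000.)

2301246726

  #####|#  b31=1 t=4,i=3
  ####.|.  b30=0 t=4,i=7
  ###.#|.  b29=0 t=1,i=23
  ###..|.  b28=0 t=0,i=6
  ##.##|#  b27=1 t=1,i=0
  ##.#.|.  b26=0 t=0,i=19
  ##..#|.  b25=0 t=0,i=7
  ##...|#  b24=1 t=0,i=11
  #.###|.  b23=0 t=9,i=22
  #.##.|.  b22=0 t=0,i=17
  #.#.#|#  b21=1 t=1,i=16
  #.#..|.  b20=0 t=0,i=20
  #..##|#  b19=1 t=0,i=8
  #..#.|.  b18=0 t=2,i=19
  #...#|#  b17=1 t=0,i=2
  #....|.  b16=0 t=0,i=12
  .####|.  b15=0 t=4,i=2
  .###.|.  b14=0 t=0,i=5
  .##.#|#  b13=1 t=0,i=18
  .##..|#  b12=1 t=0,i=10
  .#.##|#  b11=1 t=0,i=16
  .#.#.|#  b10=1 t=1,i=17
  .#..#|.  b9=0 t=1,i=19
  .#...|#  b8=1 t=0,i=1
  ..###|.  b7=0 t=0,i=4
  ..##.|.  b6=0 t=0,i=9
  ..#.#|.  b5=0 t=0,i=15
  ..#..|.  b4=0 t=0,i=0
  ...##|.  b3=0 t=0,i=3
  ...#.|#  b2=1 t=0,i=14
  ....#|#  b1=1 t=0,i=13
  .....|.  b0=0 t=1,i=5
  bits 10001001001010100011110100000110 = 2301246726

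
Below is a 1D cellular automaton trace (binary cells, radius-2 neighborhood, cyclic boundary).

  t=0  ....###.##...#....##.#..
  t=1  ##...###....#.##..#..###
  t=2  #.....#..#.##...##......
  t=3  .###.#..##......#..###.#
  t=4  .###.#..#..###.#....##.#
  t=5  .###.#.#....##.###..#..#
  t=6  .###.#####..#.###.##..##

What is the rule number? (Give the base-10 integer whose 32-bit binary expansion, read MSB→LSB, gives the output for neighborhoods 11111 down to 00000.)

1790264677

  nb #####: next=.  (t=1,i=23, bit31=0)
  nb ####.: next=#  (t=1,i=0, bit30=1)
  nb ###.#: next=#  (t=0,i=6, bit29=1)
  nb ###..: next=.  (t=1,i=1, bit28=0)
  nb ##.##: next=#  (t=0,i=7, bit27=1)
  nb ##.#.: next=.  (t=0,i=20, bit26=0)
  nb ##..#: next=#  (t=1,i=16, bit25=1)
  nb ##...: next=.  (t=0,i=10, bit24=0)
  nb #.###: next=#  (t=3,i=1, bit23=1)
  nb #.##.: next=.  (t=0,i=8, bit22=0)
  nb #.#.#: next=#  (t=3,i=23, bit21=1)
  nb #.#..: next=#  (t=0,i=21, bit20=1)
  nb #..##: next=.  (t=1,i=20, bit19=0)
  nb #..#.: next=#  (t=1,i=17, bit18=1)
  nb #...#: next=.  (t=0,i=11, bit17=0)
  nb #....: next=#  (t=0,i=15, bit16=1)
  nb .####: next=.  (t=1,i=22, bit15=0)
  nb .###.: next=#  (t=0,i=5, bit14=1)
  nb .##.#: next=.  (t=0,i=19, bit13=0)
  nb .##..: next=.  (t=0,i=9, bit12=0)
  nb .#.##: next=.  (t=1,i=13, bit11=0)
  nb .#.#.: next=#  (t=5,i=6, bit10=1)
  nb .#..#: next=.  (t=1,i=19, bit9=0)
  nb .#...: next=#  (t=0,i=14, bit8=1)
  nb ..###: next=.  (t=0,i=4, bit7=0)
  nb ..##.: next=#  (t=0,i=18, bit6=1)
  nb ..#.#: next=#  (t=1,i=12, bit5=1)
  nb ..#..: next=.  (t=0,i=13, bit4=0)
  nb ...##: next=.  (t=0,i=3, bit3=0)
  nb ...#.: next=#  (t=0,i=12, bit2=1)
  nb ....#: next=.  (t=0,i=2, bit1=0)
  nb .....: next=#  (t=0,i=0, bit0=1)
  bits 01101010101101010100010101100101 = 1790264677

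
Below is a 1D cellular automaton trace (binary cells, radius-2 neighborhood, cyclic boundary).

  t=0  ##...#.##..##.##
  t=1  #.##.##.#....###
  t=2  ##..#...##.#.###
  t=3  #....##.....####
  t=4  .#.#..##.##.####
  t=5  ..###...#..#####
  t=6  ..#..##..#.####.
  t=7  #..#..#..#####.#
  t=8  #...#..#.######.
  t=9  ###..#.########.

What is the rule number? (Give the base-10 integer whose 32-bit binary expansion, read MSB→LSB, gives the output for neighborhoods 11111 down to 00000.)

  #####|#  b31=1 t=2,i=15
  ####.|#  b30=1 t=0,i=0
  ###.#|#  b29=1 t=1,i=0
  ###..|.  b28=0 t=0,i=1
  ##.##|#  b27=1 t=0,i=13
  ##.#.|.  b26=0 t=1,i=7
  ##..#|.  b25=0 t=0,i=9
  ##...|#  b24=1 t=0,i=2
  #.###|#  b23=1 t=0,i=14
  #.##.|.  b22=0 t=0,i=7
  #.#.#|.  b21=0 t=2,i=11
  #.#..|#  b20=1 t=1,i=8
  #..##|.  b19=0 t=0,i=10
  #..#.|.  b18=0 t=2,i=3
  #...#|#  b17=1 t=0,i=3
  #....|.  b16=0 t=1,i=10
  .####|#  b15=1 t=0,i=15
  .###.|.  b14=0 t=5,i=3
  .##.#|.  b13=0 t=0,i=12
  .##..|#  b12=1 t=0,i=8
  .#.##|#  b11=1 t=0,i=6
  .#.#.|#  b10=1 t=4,i=2
  .#..#|#  b9=1 t=4,i=4
  .#...|#  b8=1 t=1,i=9
  ..###|#  b7=1 t=1,i=13
  ..##.|.  b6=0 t=0,i=11
  ..#.#|#  b5=1 t=0,i=5
  ..#..|.  b4=0 t=2,i=4
  ...##|.  b3=0 t=1,i=12
  ...#.|.  b2=0 t=0,i=4
  ....#|#  b1=1 t=1,i=11
  .....|#  b0=1 t=3,i=9
  bits 11101001100100101001111110100011 = 3918700451

3918700451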